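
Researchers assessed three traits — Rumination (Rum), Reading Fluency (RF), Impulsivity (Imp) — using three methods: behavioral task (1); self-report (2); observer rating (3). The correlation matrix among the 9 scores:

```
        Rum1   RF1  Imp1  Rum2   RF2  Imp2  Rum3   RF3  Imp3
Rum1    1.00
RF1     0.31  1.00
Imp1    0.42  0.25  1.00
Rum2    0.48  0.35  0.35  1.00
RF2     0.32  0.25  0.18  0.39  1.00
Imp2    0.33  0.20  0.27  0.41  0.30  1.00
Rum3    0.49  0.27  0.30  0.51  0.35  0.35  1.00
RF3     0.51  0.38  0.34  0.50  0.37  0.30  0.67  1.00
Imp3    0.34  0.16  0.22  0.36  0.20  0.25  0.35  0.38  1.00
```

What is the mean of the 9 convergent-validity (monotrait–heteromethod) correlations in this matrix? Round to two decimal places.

0.36

Convergent values: 0.48, 0.49, 0.51, 0.25, 0.38, 0.37, 0.27, 0.22, 0.25; mean = 3.22/9 = 0.36.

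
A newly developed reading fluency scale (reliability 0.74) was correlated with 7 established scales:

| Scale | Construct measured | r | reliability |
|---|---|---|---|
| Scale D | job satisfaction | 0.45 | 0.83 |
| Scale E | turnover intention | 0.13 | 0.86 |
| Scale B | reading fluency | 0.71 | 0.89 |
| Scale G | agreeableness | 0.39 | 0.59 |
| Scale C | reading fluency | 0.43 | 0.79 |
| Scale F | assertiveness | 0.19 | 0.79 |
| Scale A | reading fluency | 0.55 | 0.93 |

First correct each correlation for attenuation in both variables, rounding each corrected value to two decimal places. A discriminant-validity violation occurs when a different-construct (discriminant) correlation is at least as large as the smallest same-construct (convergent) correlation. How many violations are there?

Disattenuated r (r / √(r_scale · r_new)):
  Scale D (disc): 0.45 / √(0.83·0.74) = 0.57
  Scale E (disc): 0.13 / √(0.86·0.74) = 0.16
  Scale B (conv): 0.71 / √(0.89·0.74) = 0.87
  Scale G (disc): 0.39 / √(0.59·0.74) = 0.59
  Scale C (conv): 0.43 / √(0.79·0.74) = 0.56
  Scale F (disc): 0.19 / √(0.79·0.74) = 0.25
  Scale A (conv): 0.55 / √(0.93·0.74) = 0.66
Smallest convergent = 0.56. Discriminant values: 0.57, 0.16, 0.59, 0.25; count ≥ 0.56 → 2.

2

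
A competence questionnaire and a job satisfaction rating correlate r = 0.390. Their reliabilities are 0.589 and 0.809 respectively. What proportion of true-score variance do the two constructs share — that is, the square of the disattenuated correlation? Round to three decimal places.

Disattenuated r = 0.390 / √(0.589 × 0.809) = 0.390 / 0.6903 = 0.5650.
Shared true-score variance = 0.5650² = 0.3192 ≈ 0.319.

0.319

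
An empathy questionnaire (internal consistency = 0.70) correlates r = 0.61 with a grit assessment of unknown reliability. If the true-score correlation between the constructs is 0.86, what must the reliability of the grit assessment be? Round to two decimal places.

r_true = r_obs / √(r_xx · r_yy) ⇒ 0.86 = 0.61 / √(0.70 · r_yy).
√(0.70 · r_yy) = 0.61 / 0.86 = 0.7093; 0.70 · r_yy = 0.5031; r_yy = 0.5031 / 0.70 ≈ 0.72.

0.72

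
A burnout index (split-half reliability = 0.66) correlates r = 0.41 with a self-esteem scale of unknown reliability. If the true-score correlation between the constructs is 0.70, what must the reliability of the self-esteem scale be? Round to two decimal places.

r_true = r_obs / √(r_xx · r_yy) ⇒ 0.70 = 0.41 / √(0.66 · r_yy).
√(0.66 · r_yy) = 0.41 / 0.70 = 0.5857; 0.66 · r_yy = 0.3430; r_yy = 0.3430 / 0.66 ≈ 0.52.

0.52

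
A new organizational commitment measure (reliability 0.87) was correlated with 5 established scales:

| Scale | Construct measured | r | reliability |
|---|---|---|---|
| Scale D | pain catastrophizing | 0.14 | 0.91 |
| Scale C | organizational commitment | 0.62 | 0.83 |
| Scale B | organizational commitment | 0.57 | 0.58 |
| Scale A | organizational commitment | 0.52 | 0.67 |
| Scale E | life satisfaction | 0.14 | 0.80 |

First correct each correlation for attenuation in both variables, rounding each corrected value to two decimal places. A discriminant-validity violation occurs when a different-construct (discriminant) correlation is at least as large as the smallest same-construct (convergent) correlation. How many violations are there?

Disattenuated r (r / √(r_scale · r_new)):
  Scale D (disc): 0.14 / √(0.91·0.87) = 0.16
  Scale C (conv): 0.62 / √(0.83·0.87) = 0.73
  Scale B (conv): 0.57 / √(0.58·0.87) = 0.80
  Scale A (conv): 0.52 / √(0.67·0.87) = 0.68
  Scale E (disc): 0.14 / √(0.80·0.87) = 0.17
Smallest convergent = 0.68. Discriminant values: 0.16, 0.17; count ≥ 0.68 → 0.

0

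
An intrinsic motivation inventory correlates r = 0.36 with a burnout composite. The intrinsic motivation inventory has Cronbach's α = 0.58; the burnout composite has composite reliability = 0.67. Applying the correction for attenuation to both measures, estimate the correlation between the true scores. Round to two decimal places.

r_true = r_obs / √(r_xx · r_yy) = 0.36 / √(0.58 × 0.67) = 0.36 / √0.3886 = 0.36 / 0.6234 ≈ 0.58.

0.58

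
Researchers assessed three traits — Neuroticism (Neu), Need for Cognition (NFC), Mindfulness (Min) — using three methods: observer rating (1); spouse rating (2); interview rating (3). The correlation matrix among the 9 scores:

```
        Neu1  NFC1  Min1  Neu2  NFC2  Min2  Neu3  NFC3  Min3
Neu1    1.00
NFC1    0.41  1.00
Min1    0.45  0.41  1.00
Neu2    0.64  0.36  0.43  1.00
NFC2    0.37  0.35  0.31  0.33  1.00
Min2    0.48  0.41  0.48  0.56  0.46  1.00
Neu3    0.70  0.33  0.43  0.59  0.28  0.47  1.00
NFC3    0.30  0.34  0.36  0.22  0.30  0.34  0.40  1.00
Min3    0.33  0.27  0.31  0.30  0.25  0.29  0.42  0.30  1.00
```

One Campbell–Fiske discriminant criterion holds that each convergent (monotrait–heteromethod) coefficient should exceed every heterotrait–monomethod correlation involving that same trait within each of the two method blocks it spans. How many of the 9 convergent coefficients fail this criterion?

6

Checking each validity diagonal entry against its comparison values:
Neu (methods 1·2): 0.64 vs {0.41, 0.33, 0.45, 0.56} → pass.
Neu (methods 1·3): 0.70 vs {0.41, 0.40, 0.45, 0.42} → pass.
Neu (methods 2·3): 0.59 vs {0.33, 0.40, 0.56, 0.42} → pass.
NFC (methods 1·2): 0.35 vs {0.41, 0.33, 0.41, 0.46} → fail.
NFC (methods 1·3): 0.34 vs {0.41, 0.40, 0.41, 0.30} → fail.
NFC (methods 2·3): 0.30 vs {0.33, 0.40, 0.46, 0.30} → fail.
Min (methods 1·2): 0.48 vs {0.45, 0.56, 0.41, 0.46} → fail.
Min (methods 1·3): 0.31 vs {0.45, 0.42, 0.41, 0.30} → fail.
Min (methods 2·3): 0.29 vs {0.56, 0.42, 0.46, 0.30} → fail.
6 of 9 fail.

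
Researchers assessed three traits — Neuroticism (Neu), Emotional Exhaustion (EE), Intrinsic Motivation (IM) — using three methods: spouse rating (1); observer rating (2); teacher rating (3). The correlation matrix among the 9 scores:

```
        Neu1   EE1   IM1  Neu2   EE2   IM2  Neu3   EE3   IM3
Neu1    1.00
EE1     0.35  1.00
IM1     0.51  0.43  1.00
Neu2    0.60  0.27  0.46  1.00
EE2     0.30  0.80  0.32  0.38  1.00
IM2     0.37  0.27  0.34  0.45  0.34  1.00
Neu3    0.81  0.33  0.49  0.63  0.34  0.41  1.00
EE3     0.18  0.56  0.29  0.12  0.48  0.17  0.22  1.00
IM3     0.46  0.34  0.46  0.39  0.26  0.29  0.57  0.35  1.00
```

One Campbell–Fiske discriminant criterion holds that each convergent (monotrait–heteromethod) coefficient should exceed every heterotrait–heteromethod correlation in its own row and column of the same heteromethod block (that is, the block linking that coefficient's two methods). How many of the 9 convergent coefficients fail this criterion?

3

Each convergent coefficient versus the relevant comparison correlations:
Neu (methods 1·2): 0.60 vs {0.30, 0.27, 0.37, 0.46} → pass.
Neu (methods 1·3): 0.81 vs {0.18, 0.33, 0.46, 0.49} → pass.
Neu (methods 2·3): 0.63 vs {0.12, 0.34, 0.39, 0.41} → pass.
EE (methods 1·2): 0.80 vs {0.27, 0.30, 0.27, 0.32} → pass.
EE (methods 1·3): 0.56 vs {0.33, 0.18, 0.34, 0.29} → pass.
EE (methods 2·3): 0.48 vs {0.34, 0.12, 0.26, 0.17} → pass.
IM (methods 1·2): 0.34 vs {0.46, 0.37, 0.32, 0.27} → fail.
IM (methods 1·3): 0.46 vs {0.49, 0.46, 0.29, 0.34} → fail.
IM (methods 2·3): 0.29 vs {0.41, 0.39, 0.17, 0.26} → fail.
3 of 9 fail.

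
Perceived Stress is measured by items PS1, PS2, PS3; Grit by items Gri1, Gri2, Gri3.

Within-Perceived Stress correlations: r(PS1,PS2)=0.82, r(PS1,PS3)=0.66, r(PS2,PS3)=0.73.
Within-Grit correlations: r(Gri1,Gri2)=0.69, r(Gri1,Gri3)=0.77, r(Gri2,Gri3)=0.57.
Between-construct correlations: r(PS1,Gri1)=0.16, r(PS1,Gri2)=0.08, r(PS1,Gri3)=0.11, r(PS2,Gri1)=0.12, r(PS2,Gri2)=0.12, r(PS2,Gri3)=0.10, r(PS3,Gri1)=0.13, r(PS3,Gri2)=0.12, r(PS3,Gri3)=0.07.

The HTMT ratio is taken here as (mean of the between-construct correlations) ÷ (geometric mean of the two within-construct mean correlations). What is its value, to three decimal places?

Mean between = 1.01/9 = 0.1122.
Mean within-PS = 2.21/3 = 0.7367; mean within-Gri = 2.03/3 = 0.6767.
Geometric mean = √(0.7367 × 0.6767) = 0.7061.
HTMT = 0.1122 / 0.7061 = 0.159.

0.159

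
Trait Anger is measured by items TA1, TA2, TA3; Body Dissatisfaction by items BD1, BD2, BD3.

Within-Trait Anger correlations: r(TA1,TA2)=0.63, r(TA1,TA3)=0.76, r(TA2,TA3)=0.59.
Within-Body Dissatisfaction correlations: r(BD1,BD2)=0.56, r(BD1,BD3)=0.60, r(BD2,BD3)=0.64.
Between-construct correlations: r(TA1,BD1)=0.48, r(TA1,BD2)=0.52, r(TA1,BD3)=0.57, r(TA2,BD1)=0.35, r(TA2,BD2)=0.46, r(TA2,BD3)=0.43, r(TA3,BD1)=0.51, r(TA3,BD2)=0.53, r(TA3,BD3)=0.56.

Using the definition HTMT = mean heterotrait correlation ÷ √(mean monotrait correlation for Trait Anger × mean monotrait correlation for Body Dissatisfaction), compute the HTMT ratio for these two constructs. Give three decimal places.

Between-construct mean = 4.41/9 = 0.4900.
Mean within-TA = 1.98/3 = 0.6600; mean within-BD = 1.80/3 = 0.6000.
Geometric mean = √(0.6600 × 0.6000) = 0.6293.
HTMT = 0.4900 / 0.6293 = 0.779.

0.779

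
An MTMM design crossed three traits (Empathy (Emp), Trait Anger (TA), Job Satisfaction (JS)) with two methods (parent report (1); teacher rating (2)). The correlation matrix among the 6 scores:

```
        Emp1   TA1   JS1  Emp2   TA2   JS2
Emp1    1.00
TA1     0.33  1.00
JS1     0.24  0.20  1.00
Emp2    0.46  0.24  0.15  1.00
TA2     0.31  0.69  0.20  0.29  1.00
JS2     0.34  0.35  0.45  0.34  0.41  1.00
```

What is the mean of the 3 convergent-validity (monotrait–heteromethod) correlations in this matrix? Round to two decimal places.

Convergent values: 0.46, 0.69, 0.45; mean = 1.60/3 = 0.53.

0.53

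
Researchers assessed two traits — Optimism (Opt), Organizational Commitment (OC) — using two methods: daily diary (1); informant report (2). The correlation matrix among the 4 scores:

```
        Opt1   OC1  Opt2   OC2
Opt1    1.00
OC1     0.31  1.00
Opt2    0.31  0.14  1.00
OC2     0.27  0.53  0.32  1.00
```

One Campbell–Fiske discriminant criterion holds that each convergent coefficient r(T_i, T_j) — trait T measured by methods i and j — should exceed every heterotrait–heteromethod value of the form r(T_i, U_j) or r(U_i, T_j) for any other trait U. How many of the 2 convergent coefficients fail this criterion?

Each convergent coefficient versus the relevant comparison correlations:
Opt (methods 1·2): 0.31 vs {0.27, 0.14} → pass.
OC (methods 1·2): 0.53 vs {0.14, 0.27} → pass.
0 of 2 fail.

0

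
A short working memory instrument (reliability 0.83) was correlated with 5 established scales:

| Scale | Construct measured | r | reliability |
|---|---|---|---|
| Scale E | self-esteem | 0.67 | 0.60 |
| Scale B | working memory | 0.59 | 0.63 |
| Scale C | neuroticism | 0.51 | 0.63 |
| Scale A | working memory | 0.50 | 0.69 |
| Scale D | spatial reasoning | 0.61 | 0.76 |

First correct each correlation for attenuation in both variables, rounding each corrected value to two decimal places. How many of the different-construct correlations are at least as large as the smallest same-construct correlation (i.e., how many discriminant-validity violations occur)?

Disattenuated r (r / √(r_scale · r_new)):
  Scale E (disc): 0.67 / √(0.60·0.83) = 0.95
  Scale B (conv): 0.59 / √(0.63·0.83) = 0.82
  Scale C (disc): 0.51 / √(0.63·0.83) = 0.71
  Scale A (conv): 0.50 / √(0.69·0.83) = 0.66
  Scale D (disc): 0.61 / √(0.76·0.83) = 0.77
Smallest convergent = 0.66. Discriminant values: 0.95, 0.71, 0.77; count ≥ 0.66 → 3.

3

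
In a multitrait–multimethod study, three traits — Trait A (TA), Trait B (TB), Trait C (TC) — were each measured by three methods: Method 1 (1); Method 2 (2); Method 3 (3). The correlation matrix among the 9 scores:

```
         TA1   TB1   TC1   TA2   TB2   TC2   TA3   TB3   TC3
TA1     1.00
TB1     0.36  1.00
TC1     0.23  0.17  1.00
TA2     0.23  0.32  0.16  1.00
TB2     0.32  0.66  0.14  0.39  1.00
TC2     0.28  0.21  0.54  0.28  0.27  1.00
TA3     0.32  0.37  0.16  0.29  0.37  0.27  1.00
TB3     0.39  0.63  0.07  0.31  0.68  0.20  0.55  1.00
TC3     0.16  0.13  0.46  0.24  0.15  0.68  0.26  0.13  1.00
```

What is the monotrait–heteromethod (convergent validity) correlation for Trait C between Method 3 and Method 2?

Same trait (TC), different methods: r(TC3, TC2) = 0.68.

0.68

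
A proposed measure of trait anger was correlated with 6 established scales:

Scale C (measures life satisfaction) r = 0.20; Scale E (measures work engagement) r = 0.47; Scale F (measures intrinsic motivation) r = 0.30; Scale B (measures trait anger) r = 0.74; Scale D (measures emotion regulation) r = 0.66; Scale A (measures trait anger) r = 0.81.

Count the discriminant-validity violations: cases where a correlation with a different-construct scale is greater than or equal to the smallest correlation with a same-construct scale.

Convergent (same construct = trait anger): Scale B, Scale A.
Smallest convergent = 0.74. Discriminant values: 0.20, 0.47, 0.30, 0.66; count ≥ 0.74 → 0.

0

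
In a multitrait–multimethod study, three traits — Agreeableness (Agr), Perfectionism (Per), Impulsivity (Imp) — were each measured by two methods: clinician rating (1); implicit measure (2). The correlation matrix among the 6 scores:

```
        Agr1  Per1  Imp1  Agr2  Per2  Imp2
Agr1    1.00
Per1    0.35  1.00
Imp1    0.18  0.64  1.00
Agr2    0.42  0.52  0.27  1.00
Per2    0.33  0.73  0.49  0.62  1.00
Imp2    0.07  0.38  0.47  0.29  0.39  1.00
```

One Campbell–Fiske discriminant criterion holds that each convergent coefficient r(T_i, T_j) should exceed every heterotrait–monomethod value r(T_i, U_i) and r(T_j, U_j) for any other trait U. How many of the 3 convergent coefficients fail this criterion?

2

Convergent coefficients and their comparison sets:
Agr (methods 1·2): 0.42 vs {0.35, 0.62, 0.18, 0.29} → fail.
Per (methods 1·2): 0.73 vs {0.35, 0.62, 0.64, 0.39} → pass.
Imp (methods 1·2): 0.47 vs {0.18, 0.29, 0.64, 0.39} → fail.
2 of 3 fail.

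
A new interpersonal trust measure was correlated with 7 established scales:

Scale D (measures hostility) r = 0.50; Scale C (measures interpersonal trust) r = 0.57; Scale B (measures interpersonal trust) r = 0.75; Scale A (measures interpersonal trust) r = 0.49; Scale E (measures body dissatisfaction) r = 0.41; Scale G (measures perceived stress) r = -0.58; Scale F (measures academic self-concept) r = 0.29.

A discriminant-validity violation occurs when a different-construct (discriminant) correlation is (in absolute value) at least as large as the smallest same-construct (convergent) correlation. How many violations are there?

Convergent (same construct = interpersonal trust): Scale C, Scale B, Scale A.
Smallest convergent = 0.49. Discriminant |r|: 0.50, 0.41, 0.58, 0.29; count ≥ 0.49 → 2.

2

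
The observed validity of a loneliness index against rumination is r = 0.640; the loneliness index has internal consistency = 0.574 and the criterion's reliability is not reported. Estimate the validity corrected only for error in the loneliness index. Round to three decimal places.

0.845

Single correction: r_c = r_obs / √r_xx = 0.640 / √0.574 = 0.640 / 0.7576 ≈ 0.845.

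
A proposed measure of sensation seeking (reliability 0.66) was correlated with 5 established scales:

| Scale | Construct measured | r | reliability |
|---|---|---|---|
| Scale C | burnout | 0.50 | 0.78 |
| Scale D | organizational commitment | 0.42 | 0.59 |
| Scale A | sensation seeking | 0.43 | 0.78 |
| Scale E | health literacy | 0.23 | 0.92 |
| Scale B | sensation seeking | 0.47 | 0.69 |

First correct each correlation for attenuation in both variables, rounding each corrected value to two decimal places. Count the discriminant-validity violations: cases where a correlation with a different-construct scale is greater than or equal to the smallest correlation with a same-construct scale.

Disattenuated r (r / √(r_scale · r_new)):
  Scale C (disc): 0.50 / √(0.78·0.66) = 0.70
  Scale D (disc): 0.42 / √(0.59·0.66) = 0.67
  Scale A (conv): 0.43 / √(0.78·0.66) = 0.60
  Scale E (disc): 0.23 / √(0.92·0.66) = 0.30
  Scale B (conv): 0.47 / √(0.69·0.66) = 0.70
Smallest convergent = 0.60. Discriminant values: 0.70, 0.67, 0.30; count ≥ 0.60 → 2.

2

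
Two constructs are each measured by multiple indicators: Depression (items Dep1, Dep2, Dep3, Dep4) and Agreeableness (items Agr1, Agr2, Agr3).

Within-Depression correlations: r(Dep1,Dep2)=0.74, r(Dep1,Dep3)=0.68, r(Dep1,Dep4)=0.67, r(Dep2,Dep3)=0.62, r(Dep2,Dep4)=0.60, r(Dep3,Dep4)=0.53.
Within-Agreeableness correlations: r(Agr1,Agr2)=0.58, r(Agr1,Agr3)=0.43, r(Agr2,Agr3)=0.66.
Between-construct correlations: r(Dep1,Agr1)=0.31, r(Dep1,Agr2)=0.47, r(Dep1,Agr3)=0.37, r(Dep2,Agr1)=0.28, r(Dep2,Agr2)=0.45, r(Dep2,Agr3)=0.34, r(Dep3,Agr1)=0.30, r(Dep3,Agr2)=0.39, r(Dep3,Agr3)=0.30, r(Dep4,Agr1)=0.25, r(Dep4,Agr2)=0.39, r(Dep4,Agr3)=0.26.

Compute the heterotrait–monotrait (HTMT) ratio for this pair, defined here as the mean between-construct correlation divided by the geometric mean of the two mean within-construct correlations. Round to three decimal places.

Between-construct mean = 4.11/12 = 0.3425.
Mean within-Dep = 3.84/6 = 0.6400; mean within-Agr = 1.67/3 = 0.5567.
Geometric mean = √(0.6400 × 0.5567) = 0.5969.
HTMT = 0.3425 / 0.5969 = 0.574.

0.574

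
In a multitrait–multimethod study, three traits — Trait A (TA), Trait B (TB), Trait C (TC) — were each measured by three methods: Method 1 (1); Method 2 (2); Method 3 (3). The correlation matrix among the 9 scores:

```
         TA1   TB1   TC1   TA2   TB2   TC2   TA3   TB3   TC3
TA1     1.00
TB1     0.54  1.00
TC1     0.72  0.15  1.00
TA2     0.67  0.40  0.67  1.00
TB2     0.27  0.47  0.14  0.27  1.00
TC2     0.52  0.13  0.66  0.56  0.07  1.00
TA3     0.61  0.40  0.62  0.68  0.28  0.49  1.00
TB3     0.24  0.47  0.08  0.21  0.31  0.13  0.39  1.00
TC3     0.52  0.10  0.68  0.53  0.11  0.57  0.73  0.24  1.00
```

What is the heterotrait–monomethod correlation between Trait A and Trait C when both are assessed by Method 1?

Different traits, same method: r(TA1, TC1) = 0.72.

0.72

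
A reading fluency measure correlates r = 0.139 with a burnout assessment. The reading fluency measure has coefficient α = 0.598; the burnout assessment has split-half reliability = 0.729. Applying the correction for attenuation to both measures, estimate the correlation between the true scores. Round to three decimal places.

0.211

r_true = r_obs / √(r_xx · r_yy) = 0.139 / √(0.598 × 0.729) = 0.139 / √0.435942 = 0.139 / 0.6603 ≈ 0.211.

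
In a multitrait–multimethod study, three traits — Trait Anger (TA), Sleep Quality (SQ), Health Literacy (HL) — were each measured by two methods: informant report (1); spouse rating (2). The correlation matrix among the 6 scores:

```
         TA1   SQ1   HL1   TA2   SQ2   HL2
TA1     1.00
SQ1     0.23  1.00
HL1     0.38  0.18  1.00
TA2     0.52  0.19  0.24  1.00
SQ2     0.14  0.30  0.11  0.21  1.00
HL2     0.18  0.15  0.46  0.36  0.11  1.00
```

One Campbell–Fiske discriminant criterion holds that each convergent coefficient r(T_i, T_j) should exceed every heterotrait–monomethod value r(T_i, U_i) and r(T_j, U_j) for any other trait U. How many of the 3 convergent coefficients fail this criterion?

Convergent coefficients and their comparison sets:
TA (methods 1·2): 0.52 vs {0.23, 0.21, 0.38, 0.36} → pass.
SQ (methods 1·2): 0.30 vs {0.23, 0.21, 0.18, 0.11} → pass.
HL (methods 1·2): 0.46 vs {0.38, 0.36, 0.18, 0.11} → pass.
0 of 3 fail.

0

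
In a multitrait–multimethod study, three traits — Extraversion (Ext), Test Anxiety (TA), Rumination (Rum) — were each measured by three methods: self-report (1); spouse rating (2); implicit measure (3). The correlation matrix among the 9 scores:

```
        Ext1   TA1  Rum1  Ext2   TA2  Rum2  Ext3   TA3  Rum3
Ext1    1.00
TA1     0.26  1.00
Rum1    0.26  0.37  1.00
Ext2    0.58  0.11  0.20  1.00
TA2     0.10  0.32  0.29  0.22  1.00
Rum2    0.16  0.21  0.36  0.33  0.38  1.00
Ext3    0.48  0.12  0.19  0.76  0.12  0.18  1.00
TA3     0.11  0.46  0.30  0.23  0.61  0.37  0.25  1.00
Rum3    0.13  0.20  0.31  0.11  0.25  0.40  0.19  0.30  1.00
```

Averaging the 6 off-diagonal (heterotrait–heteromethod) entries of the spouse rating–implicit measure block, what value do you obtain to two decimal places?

0.21

HTHM values (method 2 × method 3): 0.23, 0.11, 0.12, 0.25, 0.18, 0.37; mean = 1.26/6 = 0.21.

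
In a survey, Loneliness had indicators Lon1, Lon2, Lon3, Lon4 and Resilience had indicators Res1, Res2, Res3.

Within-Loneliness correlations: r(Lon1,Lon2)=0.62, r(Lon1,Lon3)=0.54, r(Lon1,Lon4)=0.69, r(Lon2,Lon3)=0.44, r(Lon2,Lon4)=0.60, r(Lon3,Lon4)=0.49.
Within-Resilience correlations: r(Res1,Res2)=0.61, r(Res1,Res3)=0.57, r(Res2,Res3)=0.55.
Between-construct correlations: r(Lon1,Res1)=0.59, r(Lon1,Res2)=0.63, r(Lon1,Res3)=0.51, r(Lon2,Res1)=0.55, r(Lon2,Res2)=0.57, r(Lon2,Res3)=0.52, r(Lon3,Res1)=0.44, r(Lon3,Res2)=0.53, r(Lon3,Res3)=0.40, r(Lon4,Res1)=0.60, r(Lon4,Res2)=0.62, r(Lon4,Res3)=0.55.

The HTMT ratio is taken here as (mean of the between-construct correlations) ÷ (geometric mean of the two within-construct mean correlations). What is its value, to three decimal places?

0.952

Mean heterotrait r = 6.51/12 = 0.5425.
Mean within-Lon = 3.38/6 = 0.5633; mean within-Res = 1.73/3 = 0.5767.
Geometric mean = √(0.5633 × 0.5767) = 0.5700.
HTMT = 0.5425 / 0.5700 = 0.952.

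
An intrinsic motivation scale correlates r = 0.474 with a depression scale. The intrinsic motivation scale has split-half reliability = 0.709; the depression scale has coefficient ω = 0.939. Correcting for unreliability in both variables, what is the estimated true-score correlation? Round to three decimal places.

r_true = r_obs / √(r_xx · r_yy) = 0.474 / √(0.709 × 0.939) = 0.474 / √0.665751 = 0.474 / 0.8159 ≈ 0.581.

0.581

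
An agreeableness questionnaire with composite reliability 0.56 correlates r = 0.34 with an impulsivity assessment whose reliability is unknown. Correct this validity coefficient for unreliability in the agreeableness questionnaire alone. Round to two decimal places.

Single correction: r_c = r_obs / √r_xx = 0.34 / √0.56 = 0.34 / 0.7483 ≈ 0.45.

0.45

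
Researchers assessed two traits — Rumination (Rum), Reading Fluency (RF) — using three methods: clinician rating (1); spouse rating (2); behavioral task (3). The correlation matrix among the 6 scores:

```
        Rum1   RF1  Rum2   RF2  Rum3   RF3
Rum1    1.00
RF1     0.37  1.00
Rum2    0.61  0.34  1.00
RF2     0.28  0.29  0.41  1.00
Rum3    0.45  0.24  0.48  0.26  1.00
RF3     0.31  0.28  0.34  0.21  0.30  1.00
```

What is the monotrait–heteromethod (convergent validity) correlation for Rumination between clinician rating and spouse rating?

0.61

Same trait (Rum), different methods: r(Rum1, Rum2) = 0.61.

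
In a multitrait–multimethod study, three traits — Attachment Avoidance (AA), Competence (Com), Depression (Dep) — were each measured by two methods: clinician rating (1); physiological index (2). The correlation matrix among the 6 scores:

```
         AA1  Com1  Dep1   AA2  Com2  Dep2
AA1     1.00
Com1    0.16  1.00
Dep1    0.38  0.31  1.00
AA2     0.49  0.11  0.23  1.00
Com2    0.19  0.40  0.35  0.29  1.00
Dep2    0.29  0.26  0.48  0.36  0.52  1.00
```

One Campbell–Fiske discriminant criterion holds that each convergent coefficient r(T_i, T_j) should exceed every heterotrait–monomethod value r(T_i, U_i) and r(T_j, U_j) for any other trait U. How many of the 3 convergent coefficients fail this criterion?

2

Each convergent coefficient versus the relevant comparison correlations:
AA (methods 1·2): 0.49 vs {0.16, 0.29, 0.38, 0.36} → pass.
Com (methods 1·2): 0.40 vs {0.16, 0.29, 0.31, 0.52} → fail.
Dep (methods 1·2): 0.48 vs {0.38, 0.36, 0.31, 0.52} → fail.
2 of 3 fail.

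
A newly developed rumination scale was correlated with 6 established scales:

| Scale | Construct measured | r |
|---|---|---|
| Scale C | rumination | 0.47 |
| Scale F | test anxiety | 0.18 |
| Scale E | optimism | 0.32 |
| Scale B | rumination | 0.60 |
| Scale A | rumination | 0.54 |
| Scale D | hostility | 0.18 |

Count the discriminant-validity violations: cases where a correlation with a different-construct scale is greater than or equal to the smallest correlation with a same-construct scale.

0

Convergent (same construct = rumination): Scale C, Scale B, Scale A.
Smallest convergent = 0.47. Discriminant values: 0.18, 0.32, 0.18; count ≥ 0.47 → 0.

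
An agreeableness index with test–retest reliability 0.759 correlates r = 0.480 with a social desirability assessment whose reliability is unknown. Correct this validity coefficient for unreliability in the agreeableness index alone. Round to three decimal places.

Single correction: r_c = r_obs / √r_xx = 0.480 / √0.759 = 0.480 / 0.8712 ≈ 0.551.

0.551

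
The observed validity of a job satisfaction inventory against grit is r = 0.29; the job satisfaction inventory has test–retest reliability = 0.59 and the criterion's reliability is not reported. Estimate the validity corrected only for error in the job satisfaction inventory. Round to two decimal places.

Single correction: r_c = r_obs / √r_xx = 0.29 / √0.59 = 0.29 / 0.7681 ≈ 0.38.

0.38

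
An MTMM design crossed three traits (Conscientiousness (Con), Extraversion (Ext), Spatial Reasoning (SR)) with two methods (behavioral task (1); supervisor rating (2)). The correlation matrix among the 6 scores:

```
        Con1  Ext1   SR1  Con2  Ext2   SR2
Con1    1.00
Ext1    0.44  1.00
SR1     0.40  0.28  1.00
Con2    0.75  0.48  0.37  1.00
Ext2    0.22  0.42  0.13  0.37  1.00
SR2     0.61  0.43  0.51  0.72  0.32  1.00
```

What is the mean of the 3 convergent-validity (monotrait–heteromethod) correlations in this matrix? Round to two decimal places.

Convergent values: 0.75, 0.42, 0.51; mean = 1.68/3 = 0.56.

0.56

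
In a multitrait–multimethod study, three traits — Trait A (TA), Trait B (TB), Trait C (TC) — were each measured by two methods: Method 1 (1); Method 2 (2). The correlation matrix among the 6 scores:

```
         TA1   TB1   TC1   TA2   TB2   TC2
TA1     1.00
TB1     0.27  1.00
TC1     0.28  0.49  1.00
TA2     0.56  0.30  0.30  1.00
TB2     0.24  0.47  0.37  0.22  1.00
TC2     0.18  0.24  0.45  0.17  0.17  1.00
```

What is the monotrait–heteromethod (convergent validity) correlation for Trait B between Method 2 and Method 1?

Same trait (TB), different methods: r(TB2, TB1) = 0.47.

0.47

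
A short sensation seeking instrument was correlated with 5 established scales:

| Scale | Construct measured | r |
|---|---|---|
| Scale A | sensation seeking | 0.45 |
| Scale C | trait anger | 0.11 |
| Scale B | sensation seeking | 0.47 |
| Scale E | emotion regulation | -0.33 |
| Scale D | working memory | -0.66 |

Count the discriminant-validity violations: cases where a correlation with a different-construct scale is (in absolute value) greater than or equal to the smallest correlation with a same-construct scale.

Convergent (same construct = sensation seeking): Scale A, Scale B.
Smallest convergent = 0.45. Discriminant |r|: 0.11, 0.33, 0.66; count ≥ 0.45 → 1.

1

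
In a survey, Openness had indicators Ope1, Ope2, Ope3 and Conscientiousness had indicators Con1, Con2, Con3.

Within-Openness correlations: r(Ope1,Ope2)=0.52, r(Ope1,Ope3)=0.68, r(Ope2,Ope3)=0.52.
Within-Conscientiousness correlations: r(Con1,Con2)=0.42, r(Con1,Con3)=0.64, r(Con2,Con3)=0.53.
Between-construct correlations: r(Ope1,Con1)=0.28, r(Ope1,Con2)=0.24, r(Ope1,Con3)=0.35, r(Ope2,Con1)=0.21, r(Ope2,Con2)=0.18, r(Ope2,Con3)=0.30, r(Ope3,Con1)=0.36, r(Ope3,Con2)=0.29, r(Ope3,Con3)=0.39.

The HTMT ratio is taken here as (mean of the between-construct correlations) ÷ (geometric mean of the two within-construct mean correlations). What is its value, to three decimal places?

Mean heterotrait r = 2.60/9 = 0.2889.
Mean within-Ope = 1.72/3 = 0.5733; mean within-Con = 1.59/3 = 0.5300.
Geometric mean = √(0.5733 × 0.5300) = 0.5512.
HTMT = 0.2889 / 0.5512 = 0.524.

0.524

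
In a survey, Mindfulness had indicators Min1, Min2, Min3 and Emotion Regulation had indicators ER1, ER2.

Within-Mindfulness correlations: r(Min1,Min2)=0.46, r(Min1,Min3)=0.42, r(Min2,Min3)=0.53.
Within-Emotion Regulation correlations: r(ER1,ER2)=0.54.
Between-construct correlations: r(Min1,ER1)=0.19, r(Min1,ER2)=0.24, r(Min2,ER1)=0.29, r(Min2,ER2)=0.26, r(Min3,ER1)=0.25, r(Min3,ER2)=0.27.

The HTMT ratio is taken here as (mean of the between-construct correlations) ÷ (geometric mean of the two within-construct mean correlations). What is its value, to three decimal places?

Between-construct mean = 1.50/6 = 0.2500.
Mean within-Min = 1.41/3 = 0.4700; mean within-ER = 0.54/1 = 0.5400.
Geometric mean = √(0.4700 × 0.5400) = 0.5038.
HTMT = 0.2500 / 0.5038 = 0.496.

0.496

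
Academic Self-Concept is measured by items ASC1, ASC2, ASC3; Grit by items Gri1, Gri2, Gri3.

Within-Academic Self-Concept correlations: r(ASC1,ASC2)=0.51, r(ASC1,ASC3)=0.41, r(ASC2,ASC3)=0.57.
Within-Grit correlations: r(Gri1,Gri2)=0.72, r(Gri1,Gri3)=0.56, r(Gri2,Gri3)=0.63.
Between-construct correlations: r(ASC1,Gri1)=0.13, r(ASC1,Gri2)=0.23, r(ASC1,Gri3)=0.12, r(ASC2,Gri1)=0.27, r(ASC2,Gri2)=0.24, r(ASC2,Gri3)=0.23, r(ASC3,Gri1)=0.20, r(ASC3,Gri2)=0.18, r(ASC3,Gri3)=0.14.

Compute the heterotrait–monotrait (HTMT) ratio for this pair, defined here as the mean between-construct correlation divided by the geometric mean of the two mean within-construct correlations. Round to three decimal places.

0.344

Mean between = 1.74/9 = 0.1933.
Mean within-ASC = 1.49/3 = 0.4967; mean within-Gri = 1.91/3 = 0.6367.
Geometric mean = √(0.4967 × 0.6367) = 0.5624.
HTMT = 0.1933 / 0.5624 = 0.344.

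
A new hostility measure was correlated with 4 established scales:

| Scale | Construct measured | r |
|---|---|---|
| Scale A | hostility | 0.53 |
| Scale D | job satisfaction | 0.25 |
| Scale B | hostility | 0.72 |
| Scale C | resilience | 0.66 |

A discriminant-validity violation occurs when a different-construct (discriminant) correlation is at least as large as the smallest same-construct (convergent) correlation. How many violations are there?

1

Convergent (same construct = hostility): Scale A, Scale B.
Smallest convergent = 0.53. Discriminant values: 0.25, 0.66; count ≥ 0.53 → 1.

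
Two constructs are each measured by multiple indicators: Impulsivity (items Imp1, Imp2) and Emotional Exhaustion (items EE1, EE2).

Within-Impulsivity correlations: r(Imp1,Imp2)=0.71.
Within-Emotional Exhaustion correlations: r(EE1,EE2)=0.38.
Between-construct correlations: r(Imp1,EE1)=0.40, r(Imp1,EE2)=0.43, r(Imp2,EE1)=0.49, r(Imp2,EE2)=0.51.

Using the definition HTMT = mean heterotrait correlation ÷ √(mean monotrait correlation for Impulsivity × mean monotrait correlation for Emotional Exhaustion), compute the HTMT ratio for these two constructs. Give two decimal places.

Between-construct mean = 1.83/4 = 0.4575.
Mean within-Imp = 0.71/1 = 0.7100; mean within-EE = 0.38/1 = 0.3800.
Geometric mean = √(0.7100 × 0.3800) = 0.5194.
HTMT = 0.4575 / 0.5194 = 0.88.

0.88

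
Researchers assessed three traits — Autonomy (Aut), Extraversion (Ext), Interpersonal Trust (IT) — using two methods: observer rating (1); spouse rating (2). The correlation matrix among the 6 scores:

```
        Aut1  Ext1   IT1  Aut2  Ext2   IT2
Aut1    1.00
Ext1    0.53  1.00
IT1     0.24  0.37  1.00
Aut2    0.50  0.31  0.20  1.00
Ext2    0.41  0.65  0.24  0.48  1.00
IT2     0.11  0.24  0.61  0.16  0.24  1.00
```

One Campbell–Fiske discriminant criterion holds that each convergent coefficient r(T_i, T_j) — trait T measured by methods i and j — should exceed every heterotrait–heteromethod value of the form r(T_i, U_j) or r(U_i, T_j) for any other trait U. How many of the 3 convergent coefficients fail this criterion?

0

Each convergent coefficient versus the relevant comparison correlations:
Aut (methods 1·2): 0.50 vs {0.41, 0.31, 0.11, 0.20} → pass.
Ext (methods 1·2): 0.65 vs {0.31, 0.41, 0.24, 0.24} → pass.
IT (methods 1·2): 0.61 vs {0.20, 0.11, 0.24, 0.24} → pass.
0 of 3 fail.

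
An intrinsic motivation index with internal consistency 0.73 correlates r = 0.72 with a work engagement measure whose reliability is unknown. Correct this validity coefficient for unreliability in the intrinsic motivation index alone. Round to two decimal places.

0.84

Single correction: r_c = r_obs / √r_xx = 0.72 / √0.73 = 0.72 / 0.8544 ≈ 0.84.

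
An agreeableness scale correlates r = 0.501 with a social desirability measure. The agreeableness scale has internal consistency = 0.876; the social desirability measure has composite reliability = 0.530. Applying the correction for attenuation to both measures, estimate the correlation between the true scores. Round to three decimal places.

r_true = r_obs / √(r_xx · r_yy) = 0.501 / √(0.876 × 0.530) = 0.501 / √0.464280 = 0.501 / 0.6814 ≈ 0.735.

0.735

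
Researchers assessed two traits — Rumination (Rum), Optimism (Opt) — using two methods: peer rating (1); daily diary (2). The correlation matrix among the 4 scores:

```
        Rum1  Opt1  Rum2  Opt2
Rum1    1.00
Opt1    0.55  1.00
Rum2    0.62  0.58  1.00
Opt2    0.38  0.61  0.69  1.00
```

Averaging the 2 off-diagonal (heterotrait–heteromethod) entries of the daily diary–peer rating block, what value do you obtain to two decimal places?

0.48

HTHM values (method 2 × method 1): 0.58, 0.38; mean = 0.96/2 = 0.48.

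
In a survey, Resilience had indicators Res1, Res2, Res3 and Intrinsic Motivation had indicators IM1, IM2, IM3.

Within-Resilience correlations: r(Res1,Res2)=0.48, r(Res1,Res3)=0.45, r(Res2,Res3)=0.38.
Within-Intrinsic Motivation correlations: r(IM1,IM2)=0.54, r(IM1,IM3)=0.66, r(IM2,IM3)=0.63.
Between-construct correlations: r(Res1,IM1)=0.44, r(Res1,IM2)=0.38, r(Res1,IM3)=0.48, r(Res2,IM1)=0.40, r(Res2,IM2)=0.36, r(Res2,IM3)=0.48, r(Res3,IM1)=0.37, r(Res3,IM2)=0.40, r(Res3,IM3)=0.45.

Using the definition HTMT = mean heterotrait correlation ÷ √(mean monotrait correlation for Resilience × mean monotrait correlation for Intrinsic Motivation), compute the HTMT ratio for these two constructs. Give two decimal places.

0.81

Between-construct mean = 3.76/9 = 0.4178.
Mean within-Res = 1.31/3 = 0.4367; mean within-IM = 1.83/3 = 0.6100.
Geometric mean = √(0.4367 × 0.6100) = 0.5161.
HTMT = 0.4178 / 0.5161 = 0.81.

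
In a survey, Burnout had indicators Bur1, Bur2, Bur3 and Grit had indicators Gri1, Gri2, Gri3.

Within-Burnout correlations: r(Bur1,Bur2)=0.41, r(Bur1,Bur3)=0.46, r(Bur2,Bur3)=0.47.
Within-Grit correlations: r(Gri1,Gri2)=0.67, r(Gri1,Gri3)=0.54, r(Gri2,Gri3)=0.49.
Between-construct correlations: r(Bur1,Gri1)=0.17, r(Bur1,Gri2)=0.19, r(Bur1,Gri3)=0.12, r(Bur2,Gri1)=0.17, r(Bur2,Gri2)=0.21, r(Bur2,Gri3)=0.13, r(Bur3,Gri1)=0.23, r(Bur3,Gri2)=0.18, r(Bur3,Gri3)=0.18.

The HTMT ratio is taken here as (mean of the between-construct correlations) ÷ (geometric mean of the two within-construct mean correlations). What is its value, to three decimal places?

0.349

Between-construct mean = 1.58/9 = 0.1756.
Mean within-Bur = 1.34/3 = 0.4467; mean within-Gri = 1.70/3 = 0.5667.
Geometric mean = √(0.4467 × 0.5667) = 0.5031.
HTMT = 0.1756 / 0.5031 = 0.349.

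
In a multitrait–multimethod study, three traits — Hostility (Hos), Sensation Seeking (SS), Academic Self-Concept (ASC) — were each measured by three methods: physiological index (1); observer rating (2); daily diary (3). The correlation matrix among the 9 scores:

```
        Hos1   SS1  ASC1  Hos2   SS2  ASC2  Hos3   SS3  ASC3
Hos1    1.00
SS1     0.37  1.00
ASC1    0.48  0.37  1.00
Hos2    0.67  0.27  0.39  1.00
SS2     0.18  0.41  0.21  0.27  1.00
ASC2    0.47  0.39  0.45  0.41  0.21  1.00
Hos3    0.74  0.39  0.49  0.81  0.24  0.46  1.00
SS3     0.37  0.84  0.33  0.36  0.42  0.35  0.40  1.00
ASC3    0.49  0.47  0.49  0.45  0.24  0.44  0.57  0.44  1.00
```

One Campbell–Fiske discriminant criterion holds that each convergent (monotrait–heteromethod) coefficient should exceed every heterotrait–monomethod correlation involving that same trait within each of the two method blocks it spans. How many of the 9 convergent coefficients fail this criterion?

Each convergent coefficient versus the relevant comparison correlations:
Hos (methods 1·2): 0.67 vs {0.37, 0.27, 0.48, 0.41} → pass.
Hos (methods 1·3): 0.74 vs {0.37, 0.40, 0.48, 0.57} → pass.
Hos (methods 2·3): 0.81 vs {0.27, 0.40, 0.41, 0.57} → pass.
SS (methods 1·2): 0.41 vs {0.37, 0.27, 0.37, 0.21} → pass.
SS (methods 1·3): 0.84 vs {0.37, 0.40, 0.37, 0.44} → pass.
SS (methods 2·3): 0.42 vs {0.27, 0.40, 0.21, 0.44} → fail.
ASC (methods 1·2): 0.45 vs {0.48, 0.41, 0.37, 0.21} → fail.
ASC (methods 1·3): 0.49 vs {0.48, 0.57, 0.37, 0.44} → fail.
ASC (methods 2·3): 0.44 vs {0.41, 0.57, 0.21, 0.44} → fail.
4 of 9 fail.

4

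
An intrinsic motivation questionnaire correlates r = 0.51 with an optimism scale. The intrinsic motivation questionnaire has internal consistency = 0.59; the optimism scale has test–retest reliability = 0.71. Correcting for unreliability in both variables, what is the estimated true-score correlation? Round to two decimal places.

0.79

r_true = r_obs / √(r_xx · r_yy) = 0.51 / √(0.59 × 0.71) = 0.51 / √0.4189 = 0.51 / 0.6472 ≈ 0.79.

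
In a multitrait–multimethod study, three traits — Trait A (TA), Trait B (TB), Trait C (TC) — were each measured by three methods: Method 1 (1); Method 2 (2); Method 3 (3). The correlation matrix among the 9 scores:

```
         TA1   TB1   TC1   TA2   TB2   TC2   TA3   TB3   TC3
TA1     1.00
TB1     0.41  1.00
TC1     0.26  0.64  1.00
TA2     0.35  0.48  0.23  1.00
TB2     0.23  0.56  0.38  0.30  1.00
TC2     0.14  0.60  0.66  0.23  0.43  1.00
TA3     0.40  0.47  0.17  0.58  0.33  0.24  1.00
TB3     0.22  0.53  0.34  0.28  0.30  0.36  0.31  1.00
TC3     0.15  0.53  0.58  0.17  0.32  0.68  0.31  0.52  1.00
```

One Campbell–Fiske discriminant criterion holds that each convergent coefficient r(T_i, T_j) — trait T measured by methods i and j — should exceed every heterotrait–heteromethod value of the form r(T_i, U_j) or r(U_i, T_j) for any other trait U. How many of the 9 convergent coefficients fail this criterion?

Each convergent coefficient versus the relevant comparison correlations:
TA (methods 1·2): 0.35 vs {0.23, 0.48, 0.14, 0.23} → fail.
TA (methods 1·3): 0.40 vs {0.22, 0.47, 0.15, 0.17} → fail.
TA (methods 2·3): 0.58 vs {0.28, 0.33, 0.17, 0.24} → pass.
TB (methods 1·2): 0.56 vs {0.48, 0.23, 0.60, 0.38} → fail.
TB (methods 1·3): 0.53 vs {0.47, 0.22, 0.53, 0.34} → fail.
TB (methods 2·3): 0.30 vs {0.33, 0.28, 0.32, 0.36} → fail.
TC (methods 1·2): 0.66 vs {0.23, 0.14, 0.38, 0.60} → pass.
TC (methods 1·3): 0.58 vs {0.17, 0.15, 0.34, 0.53} → pass.
TC (methods 2·3): 0.68 vs {0.24, 0.17, 0.36, 0.32} → pass.
5 of 9 fail.

5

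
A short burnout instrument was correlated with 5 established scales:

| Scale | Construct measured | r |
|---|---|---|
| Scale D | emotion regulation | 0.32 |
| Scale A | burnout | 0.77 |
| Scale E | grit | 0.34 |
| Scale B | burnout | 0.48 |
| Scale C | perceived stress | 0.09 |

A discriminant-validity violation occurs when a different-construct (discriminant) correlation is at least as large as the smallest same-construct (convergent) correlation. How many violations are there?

Convergent (same construct = burnout): Scale A, Scale B.
Smallest convergent = 0.48. Discriminant values: 0.32, 0.34, 0.09; count ≥ 0.48 → 0.

0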